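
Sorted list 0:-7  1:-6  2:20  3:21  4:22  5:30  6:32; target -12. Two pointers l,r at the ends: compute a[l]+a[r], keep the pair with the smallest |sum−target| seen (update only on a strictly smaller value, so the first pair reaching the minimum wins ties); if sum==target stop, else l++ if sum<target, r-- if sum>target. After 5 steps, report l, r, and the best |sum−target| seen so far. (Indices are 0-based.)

l=0, r=1, best |Δ|=25

l=0 r=6: -7+32=25 d=37 *, r--
l=0 r=5: -7+30=23 d=35 *, r--
l=0 r=4: -7+22=15 d=27 *, r--
l=0 r=3: -7+21=14 d=26 *, r--
l=0 r=2: -7+20=13 d=25 *, r--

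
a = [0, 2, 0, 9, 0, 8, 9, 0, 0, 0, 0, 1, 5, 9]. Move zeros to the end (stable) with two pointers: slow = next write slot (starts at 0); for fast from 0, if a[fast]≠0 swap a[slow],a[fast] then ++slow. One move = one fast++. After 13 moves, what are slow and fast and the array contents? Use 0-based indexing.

slow=0 fast=0: a[fast]=0, fast++
slow=0 fast=1: a[fast]=2≠0 swap→a[0]=2, slow++,fast++
slow=1 fast=2: a[fast]=0, fast++
slow=1 fast=3: a[fast]=9≠0 swap→a[1]=9, slow++,fast++
slow=2 fast=4: a[fast]=0, fast++
slow=2 fast=5: a[fast]=8≠0 swap→a[2]=8, slow++,fast++
slow=3 fast=6: a[fast]=9≠0 swap→a[3]=9, slow++,fast++
slow=4 fast=7: a[fast]=0, fast++
slow=4 fast=8: a[fast]=0, fast++
slow=4 fast=9: a[fast]=0, fast++
slow=4 fast=10: a[fast]=0, fast++
slow=4 fast=11: a[fast]=1≠0 swap→a[4]=1, slow++,fast++
slow=5 fast=12: a[fast]=5≠0 swap→a[5]=5, slow++,fast++

slow=6, fast=13, a=[2, 9, 8, 9, 1, 5, 0, 0, 0, 0, 0, 0, 0, 9]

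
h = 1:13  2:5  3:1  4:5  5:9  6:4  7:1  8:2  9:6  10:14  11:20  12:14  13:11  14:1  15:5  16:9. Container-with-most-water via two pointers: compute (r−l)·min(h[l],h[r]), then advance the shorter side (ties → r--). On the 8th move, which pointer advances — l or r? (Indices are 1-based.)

l

l=1 r=16: min(13,9)*15=135 best=135 *, r--
l=1 r=15: min(13,5)*14=70 best=135, r--
l=1 r=14: min(13,1)*13=13 best=135, r--
l=1 r=13: min(13,11)*12=132 best=135, r--
l=1 r=12: min(13,14)*11=143 best=143 *, l++
l=2 r=12: min(5,14)*10=50 best=143, l++
l=3 r=12: min(1,14)*9=9 best=143, l++
l=4 r=12: min(5,14)*8=40 best=143, l++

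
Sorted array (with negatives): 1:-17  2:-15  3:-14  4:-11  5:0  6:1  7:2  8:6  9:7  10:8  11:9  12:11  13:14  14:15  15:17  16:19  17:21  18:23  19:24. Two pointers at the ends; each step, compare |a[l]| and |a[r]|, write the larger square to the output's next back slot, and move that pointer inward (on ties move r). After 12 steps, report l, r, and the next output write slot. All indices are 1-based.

l=1 r=19: |-17|<=|24| out[19]=576, r--
l=1 r=18: |-17|<=|23| out[18]=529, r--
l=1 r=17: |-17|<=|21| out[17]=441, r--
l=1 r=16: |-17|<=|19| out[16]=361, r--
l=1 r=15: |-17|<=|17| out[15]=289, r--
l=1 r=14: |-17|>|15| out[14]=289, l++
l=2 r=14: |-15|<=|15| out[13]=225, r--
l=2 r=13: |-15|>|14| out[12]=225, l++
l=3 r=13: |-14|<=|14| out[11]=196, r--
l=3 r=12: |-14|>|11| out[10]=196, l++
l=4 r=12: |-11|<=|11| out[9]=121, r--
l=4 r=11: |-11|>|9| out[8]=121, l++

l=5, r=11, next write slot=7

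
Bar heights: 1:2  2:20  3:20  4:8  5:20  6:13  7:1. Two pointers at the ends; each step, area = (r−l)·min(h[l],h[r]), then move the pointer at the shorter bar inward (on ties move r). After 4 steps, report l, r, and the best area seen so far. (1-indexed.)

l=2, r=4, best area=60

[1,7] min(2,1)*6=6 best=6 * → r--
[1,6] min(2,13)*5=10 best=10 * → l++
[2,6] min(20,13)*4=52 best=52 * → r--
[2,5] min(20,20)*3=60 best=60 * → r--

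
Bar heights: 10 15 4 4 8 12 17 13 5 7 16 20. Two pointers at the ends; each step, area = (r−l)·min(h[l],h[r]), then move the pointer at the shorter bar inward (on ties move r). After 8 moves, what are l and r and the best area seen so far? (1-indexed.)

l=9, r=12, best area=150

[1,12] min(10,20)*11=110 best=110 * → l++
[2,12] min(15,20)*10=150 best=150 * → l++
[3,12] min(4,20)*9=36 best=150 → l++
[4,12] min(4,20)*8=32 best=150 → l++
[5,12] min(8,20)*7=56 best=150 → l++
[6,12] min(12,20)*6=72 best=150 → l++
[7,12] min(17,20)*5=85 best=150 → l++
[8,12] min(13,20)*4=52 best=150 → l++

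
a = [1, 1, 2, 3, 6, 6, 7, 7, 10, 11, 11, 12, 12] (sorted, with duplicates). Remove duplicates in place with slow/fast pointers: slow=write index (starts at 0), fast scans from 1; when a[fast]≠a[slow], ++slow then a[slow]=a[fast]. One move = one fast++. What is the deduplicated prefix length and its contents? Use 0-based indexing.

length 8; prefix = [1, 2, 3, 6, 7, 10, 11, 12]

slow=0 fast=1: a[fast]=1=a[slow] dup, fast++
slow=0 fast=2: a[fast]=2≠a[slow]=1 write a[1]=2, slow++,fast++
slow=1 fast=3: a[fast]=3≠a[slow]=2 write a[2]=3, slow++,fast++
slow=2 fast=4: a[fast]=6≠a[slow]=3 write a[3]=6, slow++,fast++
slow=3 fast=5: a[fast]=6=a[slow] dup, fast++
slow=3 fast=6: a[fast]=7≠a[slow]=6 write a[4]=7, slow++,fast++
slow=4 fast=7: a[fast]=7=a[slow] dup, fast++
slow=4 fast=8: a[fast]=10≠a[slow]=7 write a[5]=10, slow++,fast++
slow=5 fast=9: a[fast]=11≠a[slow]=10 write a[6]=11, slow++,fast++
slow=6 fast=10: a[fast]=11=a[slow] dup, fast++
slow=6 fast=11: a[fast]=12≠a[slow]=11 write a[7]=12, slow++,fast++
slow=7 fast=12: a[fast]=12=a[slow] dup, fast++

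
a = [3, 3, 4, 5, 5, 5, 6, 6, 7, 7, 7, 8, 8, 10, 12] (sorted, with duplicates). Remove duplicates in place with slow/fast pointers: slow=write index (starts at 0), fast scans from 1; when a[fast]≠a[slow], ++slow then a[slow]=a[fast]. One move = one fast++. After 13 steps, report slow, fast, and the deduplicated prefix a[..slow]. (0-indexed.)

slow=6, fast=14, prefix=[3, 4, 5, 6, 7, 8, 10]

(s=0,f=1) a[fast]=3=a[slow] dup → fast++
(s=0,f=2) a[fast]=4≠a[slow]=3 write a[1]=4 → slow++,fast++
(s=1,f=3) a[fast]=5≠a[slow]=4 write a[2]=5 → slow++,fast++
(s=2,f=4) a[fast]=5=a[slow] dup → fast++
(s=2,f=5) a[fast]=5=a[slow] dup → fast++
(s=2,f=6) a[fast]=6≠a[slow]=5 write a[3]=6 → slow++,fast++
(s=3,f=7) a[fast]=6=a[slow] dup → fast++
(s=3,f=8) a[fast]=7≠a[slow]=6 write a[4]=7 → slow++,fast++
(s=4,f=9) a[fast]=7=a[slow] dup → fast++
(s=4,f=10) a[fast]=7=a[slow] dup → fast++
(s=4,f=11) a[fast]=8≠a[slow]=7 write a[5]=8 → slow++,fast++
(s=5,f=12) a[fast]=8=a[slow] dup → fast++
(s=5,f=13) a[fast]=10≠a[slow]=8 write a[6]=10 → slow++,fast++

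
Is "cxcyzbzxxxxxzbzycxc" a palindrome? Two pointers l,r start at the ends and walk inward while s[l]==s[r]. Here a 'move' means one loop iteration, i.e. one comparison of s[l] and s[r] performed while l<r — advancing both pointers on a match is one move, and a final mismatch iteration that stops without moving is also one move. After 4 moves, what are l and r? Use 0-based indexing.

l=0 r=18: 'c'=='c', l++,r--
l=1 r=17: 'x'=='x', l++,r--
l=2 r=16: 'c'=='c', l++,r--
l=3 r=15: 'y'=='y', l++,r--

l=4, r=14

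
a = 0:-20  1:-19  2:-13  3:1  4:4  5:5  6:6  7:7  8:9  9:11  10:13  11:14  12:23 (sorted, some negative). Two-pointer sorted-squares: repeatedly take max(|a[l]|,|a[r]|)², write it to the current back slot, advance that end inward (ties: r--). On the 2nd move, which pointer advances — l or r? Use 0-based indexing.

l

[0,12] |-20|<=|23| out[12]=529 → r--
[0,11] |-20|>|14| out[11]=400 → l++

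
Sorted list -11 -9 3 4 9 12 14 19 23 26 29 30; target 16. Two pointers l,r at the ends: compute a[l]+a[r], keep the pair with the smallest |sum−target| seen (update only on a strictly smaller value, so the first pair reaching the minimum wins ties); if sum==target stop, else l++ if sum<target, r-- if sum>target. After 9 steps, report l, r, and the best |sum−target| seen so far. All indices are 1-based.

l=4, r=6, best |Δ|=1

l=1 r=12: -11+30=19 d=3 *, r--
l=1 r=11: -11+29=18 d=2 *, r--
l=1 r=10: -11+26=15 d=1 *, l++
l=2 r=10: -9+26=17 d=1, r--
l=2 r=9: -9+23=14 d=2, l++
l=3 r=9: 3+23=26 d=10, r--
l=3 r=8: 3+19=22 d=6, r--
l=3 r=7: 3+14=17 d=1, r--
l=3 r=6: 3+12=15 d=1, l++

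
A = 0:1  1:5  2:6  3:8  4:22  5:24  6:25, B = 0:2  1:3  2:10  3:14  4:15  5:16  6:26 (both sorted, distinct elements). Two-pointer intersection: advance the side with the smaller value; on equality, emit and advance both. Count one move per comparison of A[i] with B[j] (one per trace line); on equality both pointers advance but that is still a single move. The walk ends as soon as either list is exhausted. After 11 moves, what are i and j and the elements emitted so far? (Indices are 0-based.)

[i=0,j=0] 1<2 → i++
[i=1,j=0] 5>2 → j++
[i=1,j=1] 5>3 → j++
[i=1,j=2] 5<10 → i++
[i=2,j=2] 6<10 → i++
[i=3,j=2] 8<10 → i++
[i=4,j=2] 22>10 → j++
[i=4,j=3] 22>14 → j++
[i=4,j=4] 22>15 → j++
[i=4,j=5] 22>16 → j++
[i=4,j=6] 22<26 → i++

i=5, j=6, emitted=[]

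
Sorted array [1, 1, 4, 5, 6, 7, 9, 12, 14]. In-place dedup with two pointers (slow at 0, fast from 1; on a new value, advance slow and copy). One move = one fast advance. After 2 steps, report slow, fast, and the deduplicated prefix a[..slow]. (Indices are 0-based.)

(s=0,f=1) a[fast]=1=a[slow] dup → fast++
(s=0,f=2) a[fast]=4≠a[slow]=1 write a[1]=4 → slow++,fast++

slow=1, fast=3, prefix=[1, 4]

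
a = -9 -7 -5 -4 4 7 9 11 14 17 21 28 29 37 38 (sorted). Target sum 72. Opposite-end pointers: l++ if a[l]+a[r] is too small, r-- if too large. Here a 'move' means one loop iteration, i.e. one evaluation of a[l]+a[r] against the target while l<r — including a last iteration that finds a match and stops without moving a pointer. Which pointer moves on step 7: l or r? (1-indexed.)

[1,15] -9+38=29 <72 → l++
[2,15] -7+38=31 <72 → l++
[3,15] -5+38=33 <72 → l++
[4,15] -4+38=34 <72 → l++
[5,15] 4+38=42 <72 → l++
[6,15] 7+38=45 <72 → l++
[7,15] 9+38=47 <72 → l++

l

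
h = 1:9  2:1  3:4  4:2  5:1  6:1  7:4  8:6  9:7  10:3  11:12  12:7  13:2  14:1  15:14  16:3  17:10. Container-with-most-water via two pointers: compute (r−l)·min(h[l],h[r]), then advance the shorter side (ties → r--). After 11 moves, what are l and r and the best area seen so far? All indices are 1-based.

[1,17] min(9,10)*16=144 best=144 * → l++
[2,17] min(1,10)*15=15 best=144 → l++
[3,17] min(4,10)*14=56 best=144 → l++
[4,17] min(2,10)*13=26 best=144 → l++
[5,17] min(1,10)*12=12 best=144 → l++
[6,17] min(1,10)*11=11 best=144 → l++
[7,17] min(4,10)*10=40 best=144 → l++
[8,17] min(6,10)*9=54 best=144 → l++
[9,17] min(7,10)*8=56 best=144 → l++
[10,17] min(3,10)*7=21 best=144 → l++
[11,17] min(12,10)*6=60 best=144 → r--

l=11, r=16, best area=144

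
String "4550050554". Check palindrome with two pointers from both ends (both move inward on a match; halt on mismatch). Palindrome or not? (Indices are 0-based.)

l=0 r=9: '4'=='4', l++,r--
l=1 r=8: '5'=='5', l++,r--
l=2 r=7: '5'=='5', l++,r--
l=3 r=6: '0'=='0', l++,r--
l=4 r=5: '0'!='5', stop

not a palindrome (mismatch at 4,5)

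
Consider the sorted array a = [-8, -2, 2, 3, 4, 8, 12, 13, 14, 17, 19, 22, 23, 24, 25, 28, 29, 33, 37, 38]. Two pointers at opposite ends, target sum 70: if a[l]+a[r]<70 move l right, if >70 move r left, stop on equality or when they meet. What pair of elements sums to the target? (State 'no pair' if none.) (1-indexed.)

(33, 37)

l=1 r=20: -8+38=30 <70, l++
l=2 r=20: -2+38=36 <70, l++
l=3 r=20: 2+38=40 <70, l++
l=4 r=20: 3+38=41 <70, l++
l=5 r=20: 4+38=42 <70, l++
l=6 r=20: 8+38=46 <70, l++
l=7 r=20: 12+38=50 <70, l++
l=8 r=20: 13+38=51 <70, l++
l=9 r=20: 14+38=52 <70, l++
l=10 r=20: 17+38=55 <70, l++
l=11 r=20: 19+38=57 <70, l++
l=12 r=20: 22+38=60 <70, l++
l=13 r=20: 23+38=61 <70, l++
l=14 r=20: 24+38=62 <70, l++
l=15 r=20: 25+38=63 <70, l++
l=16 r=20: 28+38=66 <70, l++
l=17 r=20: 29+38=67 <70, l++
l=18 r=20: 33+38=71 >70, r--
l=18 r=19: 33+37=70, found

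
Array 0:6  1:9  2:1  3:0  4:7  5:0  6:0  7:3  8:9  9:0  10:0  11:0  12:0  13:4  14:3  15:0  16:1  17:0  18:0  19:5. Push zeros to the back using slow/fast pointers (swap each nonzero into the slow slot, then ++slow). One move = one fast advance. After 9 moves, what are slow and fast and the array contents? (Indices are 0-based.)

slow=6, fast=9, a=[6, 9, 1, 7, 3, 9, 0, 0, 0, 0, 0, 0, 0, 4, 3, 0, 1, 0, 0, 5]

(s=0,f=0) a[fast]=6≠0 swap→a[0]=6 → slow++,fast++
(s=1,f=1) a[fast]=9≠0 swap→a[1]=9 → slow++,fast++
(s=2,f=2) a[fast]=1≠0 swap→a[2]=1 → slow++,fast++
(s=3,f=3) a[fast]=0 → fast++
(s=3,f=4) a[fast]=7≠0 swap→a[3]=7 → slow++,fast++
(s=4,f=5) a[fast]=0 → fast++
(s=4,f=6) a[fast]=0 → fast++
(s=4,f=7) a[fast]=3≠0 swap→a[4]=3 → slow++,fast++
(s=5,f=8) a[fast]=9≠0 swap→a[5]=9 → slow++,fast++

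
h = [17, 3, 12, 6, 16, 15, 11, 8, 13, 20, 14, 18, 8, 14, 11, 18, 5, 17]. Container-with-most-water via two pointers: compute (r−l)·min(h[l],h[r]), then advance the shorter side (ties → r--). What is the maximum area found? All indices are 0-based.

l=0 r=17: min(17,17)*17=289 best=289 *, r--
l=0 r=16: min(17,5)*16=80 best=289, r--
l=0 r=15: min(17,18)*15=255 best=289, l++
l=1 r=15: min(3,18)*14=42 best=289, l++
l=2 r=15: min(12,18)*13=156 best=289, l++
l=3 r=15: min(6,18)*12=72 best=289, l++
l=4 r=15: min(16,18)*11=176 best=289, l++
l=5 r=15: min(15,18)*10=150 best=289, l++
l=6 r=15: min(11,18)*9=99 best=289, l++
l=7 r=15: min(8,18)*8=64 best=289, l++
l=8 r=15: min(13,18)*7=91 best=289, l++
l=9 r=15: min(20,18)*6=108 best=289, r--
l=9 r=14: min(20,11)*5=55 best=289, r--
l=9 r=13: min(20,14)*4=56 best=289, r--
l=9 r=12: min(20,8)*3=24 best=289, r--
l=9 r=11: min(20,18)*2=36 best=289, r--
l=9 r=10: min(20,14)*1=14 best=289, r--

max area = 289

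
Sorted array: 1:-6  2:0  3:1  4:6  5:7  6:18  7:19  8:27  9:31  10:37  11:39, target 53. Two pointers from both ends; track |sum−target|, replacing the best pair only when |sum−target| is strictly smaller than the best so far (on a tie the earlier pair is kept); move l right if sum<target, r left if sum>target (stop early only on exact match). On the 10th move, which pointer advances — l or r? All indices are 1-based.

l=1 r=11: -6+39=33 d=20 *, l++
l=2 r=11: 0+39=39 d=14 *, l++
l=3 r=11: 1+39=40 d=13 *, l++
l=4 r=11: 6+39=45 d=8 *, l++
l=5 r=11: 7+39=46 d=7 *, l++
l=6 r=11: 18+39=57 d=4 *, r--
l=6 r=10: 18+37=55 d=2 *, r--
l=6 r=9: 18+31=49 d=4, l++
l=7 r=9: 19+31=50 d=3, l++
l=8 r=9: 27+31=58 d=5, r--

r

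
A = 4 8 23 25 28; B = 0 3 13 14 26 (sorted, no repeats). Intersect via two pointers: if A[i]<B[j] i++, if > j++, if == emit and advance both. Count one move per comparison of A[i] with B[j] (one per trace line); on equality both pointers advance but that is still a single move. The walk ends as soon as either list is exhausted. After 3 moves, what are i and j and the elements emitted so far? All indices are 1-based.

[i=1,j=1] 4>0 → j++
[i=1,j=2] 4>3 → j++
[i=1,j=3] 4<13 → i++

i=2, j=3, emitted=[]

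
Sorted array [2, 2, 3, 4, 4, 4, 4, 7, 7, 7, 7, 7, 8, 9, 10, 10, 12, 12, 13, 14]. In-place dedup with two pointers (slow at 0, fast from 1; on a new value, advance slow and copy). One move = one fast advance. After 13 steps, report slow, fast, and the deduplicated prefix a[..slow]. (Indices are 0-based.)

slow=5, fast=14, prefix=[2, 3, 4, 7, 8, 9]

(s=0,f=1) a[fast]=2=a[slow] dup → fast++
(s=0,f=2) a[fast]=3≠a[slow]=2 write a[1]=3 → slow++,fast++
(s=1,f=3) a[fast]=4≠a[slow]=3 write a[2]=4 → slow++,fast++
(s=2,f=4) a[fast]=4=a[slow] dup → fast++
(s=2,f=5) a[fast]=4=a[slow] dup → fast++
(s=2,f=6) a[fast]=4=a[slow] dup → fast++
(s=2,f=7) a[fast]=7≠a[slow]=4 write a[3]=7 → slow++,fast++
(s=3,f=8) a[fast]=7=a[slow] dup → fast++
(s=3,f=9) a[fast]=7=a[slow] dup → fast++
(s=3,f=10) a[fast]=7=a[slow] dup → fast++
(s=3,f=11) a[fast]=7=a[slow] dup → fast++
(s=3,f=12) a[fast]=8≠a[slow]=7 write a[4]=8 → slow++,fast++
(s=4,f=13) a[fast]=9≠a[slow]=8 write a[5]=9 → slow++,fast++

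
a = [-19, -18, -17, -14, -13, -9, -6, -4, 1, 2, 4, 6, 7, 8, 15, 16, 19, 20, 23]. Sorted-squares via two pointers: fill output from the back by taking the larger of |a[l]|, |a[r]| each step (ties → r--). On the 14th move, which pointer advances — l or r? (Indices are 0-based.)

r

[0,18] |-19|<=|23| out[18]=529 → r--
[0,17] |-19|<=|20| out[17]=400 → r--
[0,16] |-19|<=|19| out[16]=361 → r--
[0,15] |-19|>|16| out[15]=361 → l++
[1,15] |-18|>|16| out[14]=324 → l++
[2,15] |-17|>|16| out[13]=289 → l++
[3,15] |-14|<=|16| out[12]=256 → r--
[3,14] |-14|<=|15| out[11]=225 → r--
[3,13] |-14|>|8| out[10]=196 → l++
[4,13] |-13|>|8| out[9]=169 → l++
[5,13] |-9|>|8| out[8]=81 → l++
[6,13] |-6|<=|8| out[7]=64 → r--
[6,12] |-6|<=|7| out[6]=49 → r--
[6,11] |-6|<=|6| out[5]=36 → r--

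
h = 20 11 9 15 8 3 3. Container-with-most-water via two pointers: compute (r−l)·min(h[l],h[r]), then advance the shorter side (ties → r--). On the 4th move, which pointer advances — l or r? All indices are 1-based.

l=1 r=7: min(20,3)*6=18 best=18 *, r--
l=1 r=6: min(20,3)*5=15 best=18, r--
l=1 r=5: min(20,8)*4=32 best=32 *, r--
l=1 r=4: min(20,15)*3=45 best=45 *, r--

r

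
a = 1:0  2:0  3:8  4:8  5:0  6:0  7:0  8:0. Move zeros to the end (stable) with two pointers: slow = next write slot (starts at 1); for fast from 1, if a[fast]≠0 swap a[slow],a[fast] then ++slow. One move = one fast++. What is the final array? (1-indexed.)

(s=1,f=1) a[fast]=0 → fast++
(s=1,f=2) a[fast]=0 → fast++
(s=1,f=3) a[fast]=8≠0 swap→a[1]=8 → slow++,fast++
(s=2,f=4) a[fast]=8≠0 swap→a[2]=8 → slow++,fast++
(s=3,f=5) a[fast]=0 → fast++
(s=3,f=6) a[fast]=0 → fast++
(s=3,f=7) a[fast]=0 → fast++
(s=3,f=8) a[fast]=0 → fast++

[8, 8, 0, 0, 0, 0, 0, 0]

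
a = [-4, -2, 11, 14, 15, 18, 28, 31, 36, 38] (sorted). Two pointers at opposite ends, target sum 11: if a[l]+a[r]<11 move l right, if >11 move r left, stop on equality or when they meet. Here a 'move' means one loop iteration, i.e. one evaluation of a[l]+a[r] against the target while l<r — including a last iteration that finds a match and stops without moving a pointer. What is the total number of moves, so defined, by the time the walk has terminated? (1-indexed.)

[1,10] -4+38=34 >11 → r--
[1,9] -4+36=32 >11 → r--
[1,8] -4+31=27 >11 → r--
[1,7] -4+28=24 >11 → r--
[1,6] -4+18=14 >11 → r--
[1,5] -4+15=11 → found

6 moves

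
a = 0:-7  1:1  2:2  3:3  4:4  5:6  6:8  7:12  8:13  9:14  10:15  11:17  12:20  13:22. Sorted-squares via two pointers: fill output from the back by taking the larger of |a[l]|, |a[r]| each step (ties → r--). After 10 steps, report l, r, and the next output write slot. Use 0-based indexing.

l=1, r=4, next write slot=3

[0,13] |-7|<=|22| out[13]=484 → r--
[0,12] |-7|<=|20| out[12]=400 → r--
[0,11] |-7|<=|17| out[11]=289 → r--
[0,10] |-7|<=|15| out[10]=225 → r--
[0,9] |-7|<=|14| out[9]=196 → r--
[0,8] |-7|<=|13| out[8]=169 → r--
[0,7] |-7|<=|12| out[7]=144 → r--
[0,6] |-7|<=|8| out[6]=64 → r--
[0,5] |-7|>|6| out[5]=49 → l++
[1,5] |1|<=|6| out[4]=36 → r--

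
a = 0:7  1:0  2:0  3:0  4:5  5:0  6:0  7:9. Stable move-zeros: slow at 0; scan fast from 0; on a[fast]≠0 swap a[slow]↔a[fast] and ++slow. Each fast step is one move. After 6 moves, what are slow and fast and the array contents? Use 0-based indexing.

(s=0,f=0) a[fast]=7≠0 swap→a[0]=7 → slow++,fast++
(s=1,f=1) a[fast]=0 → fast++
(s=1,f=2) a[fast]=0 → fast++
(s=1,f=3) a[fast]=0 → fast++
(s=1,f=4) a[fast]=5≠0 swap→a[1]=5 → slow++,fast++
(s=2,f=5) a[fast]=0 → fast++

slow=2, fast=6, a=[7, 5, 0, 0, 0, 0, 0, 9]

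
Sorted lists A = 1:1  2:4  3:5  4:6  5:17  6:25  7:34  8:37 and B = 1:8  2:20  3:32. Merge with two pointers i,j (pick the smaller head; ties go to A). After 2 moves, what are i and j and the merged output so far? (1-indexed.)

i=1 j=1: A[i]=1<=B[j]=8 take 1, i++
i=2 j=1: A[i]=4<=B[j]=8 take 4, i++

i=3, j=1, merged so far=[1, 4]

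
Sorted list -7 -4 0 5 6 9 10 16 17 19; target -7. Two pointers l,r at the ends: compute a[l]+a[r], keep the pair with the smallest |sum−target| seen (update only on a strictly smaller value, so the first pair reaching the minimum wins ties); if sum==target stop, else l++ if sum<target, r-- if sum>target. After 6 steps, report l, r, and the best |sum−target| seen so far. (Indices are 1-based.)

l=1 r=10: -7+19=12 d=19 *, r--
l=1 r=9: -7+17=10 d=17 *, r--
l=1 r=8: -7+16=9 d=16 *, r--
l=1 r=7: -7+10=3 d=10 *, r--
l=1 r=6: -7+9=2 d=9 *, r--
l=1 r=5: -7+6=-1 d=6 *, r--

l=1, r=4, best |Δ|=6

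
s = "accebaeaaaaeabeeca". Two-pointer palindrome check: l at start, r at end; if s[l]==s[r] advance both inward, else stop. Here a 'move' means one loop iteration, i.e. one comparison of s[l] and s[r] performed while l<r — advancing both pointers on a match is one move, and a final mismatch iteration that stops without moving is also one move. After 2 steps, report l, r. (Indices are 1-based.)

l=1 r=18: 'a'=='a', l++,r--
l=2 r=17: 'c'=='c', l++,r--

l=3, r=16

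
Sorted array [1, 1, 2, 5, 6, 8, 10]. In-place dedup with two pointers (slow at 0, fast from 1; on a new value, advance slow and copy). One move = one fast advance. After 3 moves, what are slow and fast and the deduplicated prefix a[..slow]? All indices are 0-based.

slow=2, fast=4, prefix=[1, 2, 5]

(s=0,f=1) a[fast]=1=a[slow] dup → fast++
(s=0,f=2) a[fast]=2≠a[slow]=1 write a[1]=2 → slow++,fast++
(s=1,f=3) a[fast]=5≠a[slow]=2 write a[2]=5 → slow++,fast++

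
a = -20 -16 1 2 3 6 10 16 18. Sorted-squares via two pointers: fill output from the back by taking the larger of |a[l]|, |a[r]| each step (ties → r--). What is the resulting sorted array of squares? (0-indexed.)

[1, 4, 9, 36, 100, 256, 256, 324, 400]

l=0 r=8: |-20|>|18| out[8]=400, l++
l=1 r=8: |-16|<=|18| out[7]=324, r--
l=1 r=7: |-16|<=|16| out[6]=256, r--
l=1 r=6: |-16|>|10| out[5]=256, l++
l=2 r=6: |1|<=|10| out[4]=100, r--
l=2 r=5: |1|<=|6| out[3]=36, r--
l=2 r=4: |1|<=|3| out[2]=9, r--
l=2 r=3: |1|<=|2| out[1]=4, r--
l=2 r=2: |1|<=|1| out[0]=1, r--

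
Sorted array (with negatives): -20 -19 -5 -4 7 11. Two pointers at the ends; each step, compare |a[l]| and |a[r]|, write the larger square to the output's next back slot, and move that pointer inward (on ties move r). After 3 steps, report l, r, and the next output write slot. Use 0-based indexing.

l=0 r=5: |-20|>|11| out[5]=400, l++
l=1 r=5: |-19|>|11| out[4]=361, l++
l=2 r=5: |-5|<=|11| out[3]=121, r--

l=2, r=4, next write slot=2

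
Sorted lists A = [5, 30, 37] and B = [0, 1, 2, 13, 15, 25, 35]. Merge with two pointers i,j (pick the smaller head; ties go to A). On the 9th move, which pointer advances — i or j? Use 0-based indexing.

[i=0,j=0] A[i]=5>B[j]=0 take 0 → j++
[i=0,j=1] A[i]=5>B[j]=1 take 1 → j++
[i=0,j=2] A[i]=5>B[j]=2 take 2 → j++
[i=0,j=3] A[i]=5<=B[j]=13 take 5 → i++
[i=1,j=3] A[i]=30>B[j]=13 take 13 → j++
[i=1,j=4] A[i]=30>B[j]=15 take 15 → j++
[i=1,j=5] A[i]=30>B[j]=25 take 25 → j++
[i=1,j=6] A[i]=30<=B[j]=35 take 30 → i++
[i=2,j=6] A[i]=37>B[j]=35 take 35 → j++

j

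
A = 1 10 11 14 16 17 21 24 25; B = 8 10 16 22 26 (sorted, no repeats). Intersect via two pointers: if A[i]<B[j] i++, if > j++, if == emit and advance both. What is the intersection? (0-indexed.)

intersection = [10, 16]

i=0 j=0: 1<8, i++
i=1 j=0: 10>8, j++
i=1 j=1: 10==10 emit, i++,j++
i=2 j=2: 11<16, i++
i=3 j=2: 14<16, i++
i=4 j=2: 16==16 emit, i++,j++
i=5 j=3: 17<22, i++
i=6 j=3: 21<22, i++
i=7 j=3: 24>22, j++
i=7 j=4: 24<26, i++
i=8 j=4: 25<26, i++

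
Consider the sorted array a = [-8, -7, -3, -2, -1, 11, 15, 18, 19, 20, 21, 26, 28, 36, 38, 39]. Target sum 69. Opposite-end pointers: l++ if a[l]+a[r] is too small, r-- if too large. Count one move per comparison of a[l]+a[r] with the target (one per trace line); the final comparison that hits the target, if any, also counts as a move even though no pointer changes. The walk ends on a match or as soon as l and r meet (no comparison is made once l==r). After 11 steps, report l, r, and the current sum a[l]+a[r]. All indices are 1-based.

l=1 r=16: -8+39=31 <69, l++
l=2 r=16: -7+39=32 <69, l++
l=3 r=16: -3+39=36 <69, l++
l=4 r=16: -2+39=37 <69, l++
l=5 r=16: -1+39=38 <69, l++
l=6 r=16: 11+39=50 <69, l++
l=7 r=16: 15+39=54 <69, l++
l=8 r=16: 18+39=57 <69, l++
l=9 r=16: 19+39=58 <69, l++
l=10 r=16: 20+39=59 <69, l++
l=11 r=16: 21+39=60 <69, l++

l=12, r=16, sum=65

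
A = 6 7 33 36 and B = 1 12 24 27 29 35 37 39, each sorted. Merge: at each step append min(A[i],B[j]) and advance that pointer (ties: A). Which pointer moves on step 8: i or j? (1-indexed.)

[i=1,j=1] A[i]=6>B[j]=1 take 1 → j++
[i=1,j=2] A[i]=6<=B[j]=12 take 6 → i++
[i=2,j=2] A[i]=7<=B[j]=12 take 7 → i++
[i=3,j=2] A[i]=33>B[j]=12 take 12 → j++
[i=3,j=3] A[i]=33>B[j]=24 take 24 → j++
[i=3,j=4] A[i]=33>B[j]=27 take 27 → j++
[i=3,j=5] A[i]=33>B[j]=29 take 29 → j++
[i=3,j=6] A[i]=33<=B[j]=35 take 33 → i++

i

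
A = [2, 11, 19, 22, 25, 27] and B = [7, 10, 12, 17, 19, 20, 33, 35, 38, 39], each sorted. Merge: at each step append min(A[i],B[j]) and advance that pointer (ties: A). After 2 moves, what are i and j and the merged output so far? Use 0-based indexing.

i=0 j=0: A[i]=2<=B[j]=7 take 2, i++
i=1 j=0: A[i]=11>B[j]=7 take 7, j++

i=1, j=1, merged so far=[2, 7]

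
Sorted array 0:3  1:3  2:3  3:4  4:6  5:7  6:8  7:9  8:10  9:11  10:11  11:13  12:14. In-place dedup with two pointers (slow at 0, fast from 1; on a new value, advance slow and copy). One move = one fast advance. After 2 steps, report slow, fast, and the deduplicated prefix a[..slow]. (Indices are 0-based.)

slow=0, fast=3, prefix=[3]

(s=0,f=1) a[fast]=3=a[slow] dup → fast++
(s=0,f=2) a[fast]=3=a[slow] dup → fast++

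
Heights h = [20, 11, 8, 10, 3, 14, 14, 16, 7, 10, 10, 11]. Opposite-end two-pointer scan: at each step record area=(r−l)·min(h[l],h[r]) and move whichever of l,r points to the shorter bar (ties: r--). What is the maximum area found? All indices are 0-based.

[0,11] min(20,11)*11=121 best=121 * → r--
[0,10] min(20,10)*10=100 best=121 → r--
[0,9] min(20,10)*9=90 best=121 → r--
[0,8] min(20,7)*8=56 best=121 → r--
[0,7] min(20,16)*7=112 best=121 → r--
[0,6] min(20,14)*6=84 best=121 → r--
[0,5] min(20,14)*5=70 best=121 → r--
[0,4] min(20,3)*4=12 best=121 → r--
[0,3] min(20,10)*3=30 best=121 → r--
[0,2] min(20,8)*2=16 best=121 → r--
[0,1] min(20,11)*1=11 best=121 → r--

max area = 121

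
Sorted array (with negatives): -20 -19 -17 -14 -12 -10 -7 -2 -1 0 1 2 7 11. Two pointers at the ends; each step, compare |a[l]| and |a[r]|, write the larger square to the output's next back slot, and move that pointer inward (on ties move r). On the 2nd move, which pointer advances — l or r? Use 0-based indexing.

l

[0,13] |-20|>|11| out[13]=400 → l++
[1,13] |-19|>|11| out[12]=361 → l++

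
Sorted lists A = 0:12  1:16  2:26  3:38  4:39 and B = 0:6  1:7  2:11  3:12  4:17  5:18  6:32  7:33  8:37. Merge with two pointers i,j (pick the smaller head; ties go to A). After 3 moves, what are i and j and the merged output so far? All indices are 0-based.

i=0, j=3, merged so far=[6, 7, 11]

i=0 j=0: A[i]=12>B[j]=6 take 6, j++
i=0 j=1: A[i]=12>B[j]=7 take 7, j++
i=0 j=2: A[i]=12>B[j]=11 take 11, j++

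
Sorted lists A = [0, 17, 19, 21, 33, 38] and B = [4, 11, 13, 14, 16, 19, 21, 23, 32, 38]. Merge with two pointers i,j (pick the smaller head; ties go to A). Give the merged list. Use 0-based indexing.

[0, 4, 11, 13, 14, 16, 17, 19, 19, 21, 21, 23, 32, 33, 38, 38]

i=0 j=0: A[i]=0<=B[j]=4 take 0, i++
i=1 j=0: A[i]=17>B[j]=4 take 4, j++
i=1 j=1: A[i]=17>B[j]=11 take 11, j++
i=1 j=2: A[i]=17>B[j]=13 take 13, j++
i=1 j=3: A[i]=17>B[j]=14 take 14, j++
i=1 j=4: A[i]=17>B[j]=16 take 16, j++
i=1 j=5: A[i]=17<=B[j]=19 take 17, i++
i=2 j=5: A[i]=19<=B[j]=19 take 19, i++
i=3 j=5: A[i]=21>B[j]=19 take 19, j++
i=3 j=6: A[i]=21<=B[j]=21 take 21, i++
i=4 j=6: A[i]=33>B[j]=21 take 21, j++
i=4 j=7: A[i]=33>B[j]=23 take 23, j++
i=4 j=8: A[i]=33>B[j]=32 take 32, j++
i=4 j=9: A[i]=33<=B[j]=38 take 33, i++
i=5 j=9: A[i]=38<=B[j]=38 take 38, i++
i=6 j=9: A done, take B[j]=38, j++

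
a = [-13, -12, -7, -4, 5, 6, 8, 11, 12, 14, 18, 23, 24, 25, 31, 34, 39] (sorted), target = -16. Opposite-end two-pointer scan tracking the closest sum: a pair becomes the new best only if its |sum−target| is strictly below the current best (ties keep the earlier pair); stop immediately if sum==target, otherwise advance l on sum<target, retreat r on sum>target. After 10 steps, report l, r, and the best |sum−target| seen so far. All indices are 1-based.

l=1 r=17: -13+39=26 d=42 *, r--
l=1 r=16: -13+34=21 d=37 *, r--
l=1 r=15: -13+31=18 d=34 *, r--
l=1 r=14: -13+25=12 d=28 *, r--
l=1 r=13: -13+24=11 d=27 *, r--
l=1 r=12: -13+23=10 d=26 *, r--
l=1 r=11: -13+18=5 d=21 *, r--
l=1 r=10: -13+14=1 d=17 *, r--
l=1 r=9: -13+12=-1 d=15 *, r--
l=1 r=8: -13+11=-2 d=14 *, r--

l=1, r=7, best |Δ|=14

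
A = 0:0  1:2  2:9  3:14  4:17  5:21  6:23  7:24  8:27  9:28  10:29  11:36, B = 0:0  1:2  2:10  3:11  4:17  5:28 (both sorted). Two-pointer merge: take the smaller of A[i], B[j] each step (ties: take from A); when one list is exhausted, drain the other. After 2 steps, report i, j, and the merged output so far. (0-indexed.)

i=1, j=1, merged so far=[0, 0]

[i=0,j=0] A[i]=0<=B[j]=0 take 0 → i++
[i=1,j=0] A[i]=2>B[j]=0 take 0 → j++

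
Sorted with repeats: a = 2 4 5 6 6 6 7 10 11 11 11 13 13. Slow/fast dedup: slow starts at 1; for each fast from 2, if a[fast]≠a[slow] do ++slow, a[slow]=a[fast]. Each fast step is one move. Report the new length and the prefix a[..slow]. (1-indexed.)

slow=1 fast=2: a[fast]=4≠a[slow]=2 write a[2]=4, slow++,fast++
slow=2 fast=3: a[fast]=5≠a[slow]=4 write a[3]=5, slow++,fast++
slow=3 fast=4: a[fast]=6≠a[slow]=5 write a[4]=6, slow++,fast++
slow=4 fast=5: a[fast]=6=a[slow] dup, fast++
slow=4 fast=6: a[fast]=6=a[slow] dup, fast++
slow=4 fast=7: a[fast]=7≠a[slow]=6 write a[5]=7, slow++,fast++
slow=5 fast=8: a[fast]=10≠a[slow]=7 write a[6]=10, slow++,fast++
slow=6 fast=9: a[fast]=11≠a[slow]=10 write a[7]=11, slow++,fast++
slow=7 fast=10: a[fast]=11=a[slow] dup, fast++
slow=7 fast=11: a[fast]=11=a[slow] dup, fast++
slow=7 fast=12: a[fast]=13≠a[slow]=11 write a[8]=13, slow++,fast++
slow=8 fast=13: a[fast]=13=a[slow] dup, fast++

length 8; prefix = [2, 4, 5, 6, 7, 10, 11, 13]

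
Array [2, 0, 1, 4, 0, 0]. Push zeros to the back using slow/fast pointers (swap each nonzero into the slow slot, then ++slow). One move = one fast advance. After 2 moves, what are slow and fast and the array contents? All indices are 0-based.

(s=0,f=0) a[fast]=2≠0 swap→a[0]=2 → slow++,fast++
(s=1,f=1) a[fast]=0 → fast++

slow=1, fast=2, a=[2, 0, 1, 4, 0, 0]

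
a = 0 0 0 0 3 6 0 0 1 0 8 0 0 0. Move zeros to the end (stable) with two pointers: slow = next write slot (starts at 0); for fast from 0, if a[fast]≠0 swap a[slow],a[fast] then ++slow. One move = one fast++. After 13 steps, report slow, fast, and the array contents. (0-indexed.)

(s=0,f=0) a[fast]=0 → fast++
(s=0,f=1) a[fast]=0 → fast++
(s=0,f=2) a[fast]=0 → fast++
(s=0,f=3) a[fast]=0 → fast++
(s=0,f=4) a[fast]=3≠0 swap→a[0]=3 → slow++,fast++
(s=1,f=5) a[fast]=6≠0 swap→a[1]=6 → slow++,fast++
(s=2,f=6) a[fast]=0 → fast++
(s=2,f=7) a[fast]=0 → fast++
(s=2,f=8) a[fast]=1≠0 swap→a[2]=1 → slow++,fast++
(s=3,f=9) a[fast]=0 → fast++
(s=3,f=10) a[fast]=8≠0 swap→a[3]=8 → slow++,fast++
(s=4,f=11) a[fast]=0 → fast++
(s=4,f=12) a[fast]=0 → fast++

slow=4, fast=13, a=[3, 6, 1, 8, 0, 0, 0, 0, 0, 0, 0, 0, 0, 0]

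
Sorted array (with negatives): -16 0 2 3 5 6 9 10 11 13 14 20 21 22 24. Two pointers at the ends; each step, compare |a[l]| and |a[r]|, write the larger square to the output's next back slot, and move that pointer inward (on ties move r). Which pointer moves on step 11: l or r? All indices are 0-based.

r

l=0 r=14: |-16|<=|24| out[14]=576, r--
l=0 r=13: |-16|<=|22| out[13]=484, r--
l=0 r=12: |-16|<=|21| out[12]=441, r--
l=0 r=11: |-16|<=|20| out[11]=400, r--
l=0 r=10: |-16|>|14| out[10]=256, l++
l=1 r=10: |0|<=|14| out[9]=196, r--
l=1 r=9: |0|<=|13| out[8]=169, r--
l=1 r=8: |0|<=|11| out[7]=121, r--
l=1 r=7: |0|<=|10| out[6]=100, r--
l=1 r=6: |0|<=|9| out[5]=81, r--
l=1 r=5: |0|<=|6| out[4]=36, r--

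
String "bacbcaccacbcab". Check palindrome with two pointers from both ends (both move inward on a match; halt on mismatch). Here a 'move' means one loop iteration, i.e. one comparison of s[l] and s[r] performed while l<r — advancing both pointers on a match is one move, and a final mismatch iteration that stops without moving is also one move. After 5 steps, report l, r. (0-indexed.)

l=0 r=13: 'b'=='b', l++,r--
l=1 r=12: 'a'=='a', l++,r--
l=2 r=11: 'c'=='c', l++,r--
l=3 r=10: 'b'=='b', l++,r--
l=4 r=9: 'c'=='c', l++,r--

l=5, r=8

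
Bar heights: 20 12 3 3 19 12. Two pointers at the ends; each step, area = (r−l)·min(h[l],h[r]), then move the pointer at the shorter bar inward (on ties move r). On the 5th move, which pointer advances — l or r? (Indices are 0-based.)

r

[0,5] min(20,12)*5=60 best=60 * → r--
[0,4] min(20,19)*4=76 best=76 * → r--
[0,3] min(20,3)*3=9 best=76 → r--
[0,2] min(20,3)*2=6 best=76 → r--
[0,1] min(20,12)*1=12 best=76 → r--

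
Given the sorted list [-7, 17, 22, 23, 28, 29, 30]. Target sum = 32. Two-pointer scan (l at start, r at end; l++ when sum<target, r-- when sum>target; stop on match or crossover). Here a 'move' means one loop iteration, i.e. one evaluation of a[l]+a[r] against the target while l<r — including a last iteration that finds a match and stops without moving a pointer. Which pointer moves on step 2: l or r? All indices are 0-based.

l=0 r=6: -7+30=23 <32, l++
l=1 r=6: 17+30=47 >32, r--

r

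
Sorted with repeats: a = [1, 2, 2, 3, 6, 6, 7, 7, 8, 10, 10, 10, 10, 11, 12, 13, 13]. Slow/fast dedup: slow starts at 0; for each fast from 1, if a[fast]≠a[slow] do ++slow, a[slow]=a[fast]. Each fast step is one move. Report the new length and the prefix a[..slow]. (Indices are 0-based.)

(s=0,f=1) a[fast]=2≠a[slow]=1 write a[1]=2 → slow++,fast++
(s=1,f=2) a[fast]=2=a[slow] dup → fast++
(s=1,f=3) a[fast]=3≠a[slow]=2 write a[2]=3 → slow++,fast++
(s=2,f=4) a[fast]=6≠a[slow]=3 write a[3]=6 → slow++,fast++
(s=3,f=5) a[fast]=6=a[slow] dup → fast++
(s=3,f=6) a[fast]=7≠a[slow]=6 write a[4]=7 → slow++,fast++
(s=4,f=7) a[fast]=7=a[slow] dup → fast++
(s=4,f=8) a[fast]=8≠a[slow]=7 write a[5]=8 → slow++,fast++
(s=5,f=9) a[fast]=10≠a[slow]=8 write a[6]=10 → slow++,fast++
(s=6,f=10) a[fast]=10=a[slow] dup → fast++
(s=6,f=11) a[fast]=10=a[slow] dup → fast++
(s=6,f=12) a[fast]=10=a[slow] dup → fast++
(s=6,f=13) a[fast]=11≠a[slow]=10 write a[7]=11 → slow++,fast++
(s=7,f=14) a[fast]=12≠a[slow]=11 write a[8]=12 → slow++,fast++
(s=8,f=15) a[fast]=13≠a[slow]=12 write a[9]=13 → slow++,fast++
(s=9,f=16) a[fast]=13=a[slow] dup → fast++

length 10; prefix = [1, 2, 3, 6, 7, 8, 10, 11, 12, 13]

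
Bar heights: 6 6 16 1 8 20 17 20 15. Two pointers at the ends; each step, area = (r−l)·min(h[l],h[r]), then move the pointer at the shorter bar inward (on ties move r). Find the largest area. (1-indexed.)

[1,9] min(6,15)*8=48 best=48 * → l++
[2,9] min(6,15)*7=42 best=48 → l++
[3,9] min(16,15)*6=90 best=90 * → r--
[3,8] min(16,20)*5=80 best=90 → l++
[4,8] min(1,20)*4=4 best=90 → l++
[5,8] min(8,20)*3=24 best=90 → l++
[6,8] min(20,20)*2=40 best=90 → r--
[6,7] min(20,17)*1=17 best=90 → r--

max area = 90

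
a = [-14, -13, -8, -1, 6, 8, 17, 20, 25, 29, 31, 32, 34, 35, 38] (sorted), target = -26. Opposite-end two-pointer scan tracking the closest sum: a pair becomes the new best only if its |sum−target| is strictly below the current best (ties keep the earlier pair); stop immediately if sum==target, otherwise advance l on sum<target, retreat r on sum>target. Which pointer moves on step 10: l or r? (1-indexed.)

l=1 r=15: -14+38=24 d=50 *, r--
l=1 r=14: -14+35=21 d=47 *, r--
l=1 r=13: -14+34=20 d=46 *, r--
l=1 r=12: -14+32=18 d=44 *, r--
l=1 r=11: -14+31=17 d=43 *, r--
l=1 r=10: -14+29=15 d=41 *, r--
l=1 r=9: -14+25=11 d=37 *, r--
l=1 r=8: -14+20=6 d=32 *, r--
l=1 r=7: -14+17=3 d=29 *, r--
l=1 r=6: -14+8=-6 d=20 *, r--

r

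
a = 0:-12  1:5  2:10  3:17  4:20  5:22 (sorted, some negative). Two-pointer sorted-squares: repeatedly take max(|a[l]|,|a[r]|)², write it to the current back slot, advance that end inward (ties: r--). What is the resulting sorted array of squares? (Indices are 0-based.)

[25, 100, 144, 289, 400, 484]

l=0 r=5: |-12|<=|22| out[5]=484, r--
l=0 r=4: |-12|<=|20| out[4]=400, r--
l=0 r=3: |-12|<=|17| out[3]=289, r--
l=0 r=2: |-12|>|10| out[2]=144, l++
l=1 r=2: |5|<=|10| out[1]=100, r--
l=1 r=1: |5|<=|5| out[0]=25, r--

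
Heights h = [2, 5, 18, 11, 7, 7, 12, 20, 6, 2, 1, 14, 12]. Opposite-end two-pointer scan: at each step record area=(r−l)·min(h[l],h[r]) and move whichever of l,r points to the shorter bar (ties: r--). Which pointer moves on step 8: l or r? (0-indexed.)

l=0 r=12: min(2,12)*12=24 best=24 *, l++
l=1 r=12: min(5,12)*11=55 best=55 *, l++
l=2 r=12: min(18,12)*10=120 best=120 *, r--
l=2 r=11: min(18,14)*9=126 best=126 *, r--
l=2 r=10: min(18,1)*8=8 best=126, r--
l=2 r=9: min(18,2)*7=14 best=126, r--
l=2 r=8: min(18,6)*6=36 best=126, r--
l=2 r=7: min(18,20)*5=90 best=126, l++

l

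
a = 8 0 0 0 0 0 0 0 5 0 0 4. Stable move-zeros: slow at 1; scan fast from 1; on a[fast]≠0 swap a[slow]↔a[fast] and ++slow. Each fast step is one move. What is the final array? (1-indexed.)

(s=1,f=1) a[fast]=8≠0 swap→a[1]=8 → slow++,fast++
(s=2,f=2) a[fast]=0 → fast++
(s=2,f=3) a[fast]=0 → fast++
(s=2,f=4) a[fast]=0 → fast++
(s=2,f=5) a[fast]=0 → fast++
(s=2,f=6) a[fast]=0 → fast++
(s=2,f=7) a[fast]=0 → fast++
(s=2,f=8) a[fast]=0 → fast++
(s=2,f=9) a[fast]=5≠0 swap→a[2]=5 → slow++,fast++
(s=3,f=10) a[fast]=0 → fast++
(s=3,f=11) a[fast]=0 → fast++
(s=3,f=12) a[fast]=4≠0 swap→a[3]=4 → slow++,fast++

[8, 5, 4, 0, 0, 0, 0, 0, 0, 0, 0, 0]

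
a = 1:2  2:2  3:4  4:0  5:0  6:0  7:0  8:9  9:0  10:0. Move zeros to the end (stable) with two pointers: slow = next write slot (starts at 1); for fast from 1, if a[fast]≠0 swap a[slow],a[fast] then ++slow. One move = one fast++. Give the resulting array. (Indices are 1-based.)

[2, 2, 4, 9, 0, 0, 0, 0, 0, 0]

(s=1,f=1) a[fast]=2≠0 swap→a[1]=2 → slow++,fast++
(s=2,f=2) a[fast]=2≠0 swap→a[2]=2 → slow++,fast++
(s=3,f=3) a[fast]=4≠0 swap→a[3]=4 → slow++,fast++
(s=4,f=4) a[fast]=0 → fast++
(s=4,f=5) a[fast]=0 → fast++
(s=4,f=6) a[fast]=0 → fast++
(s=4,f=7) a[fast]=0 → fast++
(s=4,f=8) a[fast]=9≠0 swap→a[4]=9 → slow++,fast++
(s=5,f=9) a[fast]=0 → fast++
(s=5,f=10) a[fast]=0 → fast++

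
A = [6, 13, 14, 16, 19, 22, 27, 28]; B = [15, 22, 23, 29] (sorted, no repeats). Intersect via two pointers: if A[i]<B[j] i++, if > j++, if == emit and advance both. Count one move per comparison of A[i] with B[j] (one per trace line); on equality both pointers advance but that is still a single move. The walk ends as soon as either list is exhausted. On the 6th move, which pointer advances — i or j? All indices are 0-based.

i

[i=0,j=0] 6<15 → i++
[i=1,j=0] 13<15 → i++
[i=2,j=0] 14<15 → i++
[i=3,j=0] 16>15 → j++
[i=3,j=1] 16<22 → i++
[i=4,j=1] 19<22 → i++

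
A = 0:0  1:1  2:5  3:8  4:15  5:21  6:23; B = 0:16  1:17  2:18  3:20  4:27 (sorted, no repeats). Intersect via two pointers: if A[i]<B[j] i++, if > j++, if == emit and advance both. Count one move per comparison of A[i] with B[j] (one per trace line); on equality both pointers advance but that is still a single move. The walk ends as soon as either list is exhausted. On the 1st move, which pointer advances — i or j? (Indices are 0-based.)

i=0 j=0: 0<16, i++

i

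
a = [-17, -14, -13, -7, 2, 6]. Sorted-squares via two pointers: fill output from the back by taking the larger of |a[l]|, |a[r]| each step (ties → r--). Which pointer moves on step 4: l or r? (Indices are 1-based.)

l

[1,6] |-17|>|6| out[6]=289 → l++
[2,6] |-14|>|6| out[5]=196 → l++
[3,6] |-13|>|6| out[4]=169 → l++
[4,6] |-7|>|6| out[3]=49 → l++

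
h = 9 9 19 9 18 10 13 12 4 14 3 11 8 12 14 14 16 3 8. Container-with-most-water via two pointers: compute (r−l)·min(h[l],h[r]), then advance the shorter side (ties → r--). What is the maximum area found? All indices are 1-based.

[1,19] min(9,8)*18=144 best=144 * → r--
[1,18] min(9,3)*17=51 best=144 → r--
[1,17] min(9,16)*16=144 best=144 → l++
[2,17] min(9,16)*15=135 best=144 → l++
[3,17] min(19,16)*14=224 best=224 * → r--
[3,16] min(19,14)*13=182 best=224 → r--
[3,15] min(19,14)*12=168 best=224 → r--
[3,14] min(19,12)*11=132 best=224 → r--
[3,13] min(19,8)*10=80 best=224 → r--
[3,12] min(19,11)*9=99 best=224 → r--
[3,11] min(19,3)*8=24 best=224 → r--
[3,10] min(19,14)*7=98 best=224 → r--
[3,9] min(19,4)*6=24 best=224 → r--
[3,8] min(19,12)*5=60 best=224 → r--
[3,7] min(19,13)*4=52 best=224 → r--
[3,6] min(19,10)*3=30 best=224 → r--
[3,5] min(19,18)*2=36 best=224 → r--
[3,4] min(19,9)*1=9 best=224 → r--

max area = 224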